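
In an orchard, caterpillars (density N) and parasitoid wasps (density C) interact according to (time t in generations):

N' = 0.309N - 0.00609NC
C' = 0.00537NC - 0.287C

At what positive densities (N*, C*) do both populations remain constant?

N* ≈ 53.4, C* ≈ 50.7

Set dC/dt = 0 with C > 0: 0.00537N - 0.287 = 0, so N* = 0.287/0.00537 = 53.4.
Set dN/dt = 0 with N > 0: 0.309 - 0.00609C = 0, so C* = 0.309/0.00609 = 50.7.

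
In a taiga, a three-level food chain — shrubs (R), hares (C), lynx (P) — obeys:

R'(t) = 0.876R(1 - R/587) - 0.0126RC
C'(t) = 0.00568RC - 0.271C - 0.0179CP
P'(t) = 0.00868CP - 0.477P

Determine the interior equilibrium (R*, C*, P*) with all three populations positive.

From dP/dt = 0: 0.00868C* = 0.477, so C* = 55.
From dR/dt = 0: 0.876(1 - R*/587) = 0.0126·55, giving R* = 587·(1 - 0.79) = 123.
From dC/dt = 0: 0.00568·123 - 0.271 = 0.0179P*, so P* = 0.428/0.0179 = 23.9.

R* ≈ 123, C* ≈ 55, P* ≈ 23.9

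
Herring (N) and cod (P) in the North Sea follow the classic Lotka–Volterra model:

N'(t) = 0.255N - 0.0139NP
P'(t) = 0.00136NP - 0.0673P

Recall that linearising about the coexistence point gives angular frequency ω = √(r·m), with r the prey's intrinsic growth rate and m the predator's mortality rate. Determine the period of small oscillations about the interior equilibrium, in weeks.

Here r = 0.255 and m = 0.0673, so r·m = 0.0172.
ω = √0.0172 = 0.131 per week, hence T = 2π/ω ≈ 48 weeks.

T ≈ 48 weeks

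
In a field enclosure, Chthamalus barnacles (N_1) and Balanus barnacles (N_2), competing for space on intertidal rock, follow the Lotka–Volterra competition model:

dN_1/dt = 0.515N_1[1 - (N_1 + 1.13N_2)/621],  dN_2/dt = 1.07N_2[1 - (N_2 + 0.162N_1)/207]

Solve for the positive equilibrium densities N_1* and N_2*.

N_1* ≈ 474, N_2* ≈ 130

Setting both brackets to zero gives the nullclines N_1 + 1.13N_2 = 621 and 0.162N_1 + N_2 = 207.
Substituting N_2 = 207 - 0.162N_1 into the first: N_1(1 - 1.13·0.162) = 621 - 1.13·207.
So N_1* = 387/0.817 = 474, and then N_2* = 207 - 0.162·474 = 130.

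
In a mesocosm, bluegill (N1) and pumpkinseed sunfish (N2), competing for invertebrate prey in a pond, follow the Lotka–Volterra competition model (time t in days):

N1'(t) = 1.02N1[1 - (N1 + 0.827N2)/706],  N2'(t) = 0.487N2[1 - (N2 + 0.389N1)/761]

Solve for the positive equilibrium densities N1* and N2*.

Setting both brackets to zero gives the nullclines N1 + 0.827N2 = 706 and 0.389N1 + N2 = 761.
Substituting N2 = 761 - 0.389N1 into the first: N1(1 - 0.827·0.389) = 706 - 0.827·761.
So N1* = 76.7/0.678 = 113, and then N2* = 761 - 0.389·113 = 717.

N1* ≈ 113, N2* ≈ 717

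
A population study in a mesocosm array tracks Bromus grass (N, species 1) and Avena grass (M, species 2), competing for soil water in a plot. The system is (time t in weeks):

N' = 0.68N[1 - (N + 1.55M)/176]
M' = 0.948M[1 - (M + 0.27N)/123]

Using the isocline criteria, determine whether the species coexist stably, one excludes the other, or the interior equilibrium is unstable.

species 2 excludes species 1

Compare the nullcline intercepts: K1/α12 = 176/1.55 = 114 < K2 = 123; K2/α21 = 123/0.27 = 456 > K1 = 176.
Since the inequalities point opposite ways, species 2 can invade but species 1 cannot.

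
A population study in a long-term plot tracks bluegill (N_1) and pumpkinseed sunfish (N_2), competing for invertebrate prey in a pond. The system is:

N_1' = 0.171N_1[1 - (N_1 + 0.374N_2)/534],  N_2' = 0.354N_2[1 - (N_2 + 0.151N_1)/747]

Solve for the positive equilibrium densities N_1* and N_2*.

Setting both brackets to zero gives the nullclines N_1 + 0.374N_2 = 534 and 0.151N_1 + N_2 = 747.
Substituting N_2 = 747 - 0.151N_1 into the first: N_1(1 - 0.374·0.151) = 534 - 0.374·747.
So N_1* = 255/0.944 = 270, and then N_2* = 747 - 0.151·270 = 706.

N_1* ≈ 270, N_2* ≈ 706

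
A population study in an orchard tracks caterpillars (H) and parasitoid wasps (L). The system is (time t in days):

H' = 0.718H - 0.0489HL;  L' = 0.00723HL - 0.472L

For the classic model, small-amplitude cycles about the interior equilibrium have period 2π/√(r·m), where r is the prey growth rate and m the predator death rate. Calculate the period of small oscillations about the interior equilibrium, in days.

T ≈ 10.8 days

Here r = 0.718 and m = 0.472, so r·m = 0.339.
ω = √0.339 = 0.582 per day, hence T = 2π/ω ≈ 10.8 days.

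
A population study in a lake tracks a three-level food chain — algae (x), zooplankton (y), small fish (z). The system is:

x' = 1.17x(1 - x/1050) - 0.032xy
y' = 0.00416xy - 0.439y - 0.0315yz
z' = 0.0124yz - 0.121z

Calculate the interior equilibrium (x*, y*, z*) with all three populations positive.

x* ≈ 770, y* ≈ 9.76, z* ≈ 87.7

From dz/dt = 0: 0.0124y* = 0.121, so y* = 9.76.
From dx/dt = 0: 1.17(1 - x*/1050) = 0.032·9.76, giving x* = 1050·(1 - 0.267) = 770.
From dy/dt = 0: 0.00416·770 - 0.439 = 0.0315z*, so z* = 2.76/0.0315 = 87.7.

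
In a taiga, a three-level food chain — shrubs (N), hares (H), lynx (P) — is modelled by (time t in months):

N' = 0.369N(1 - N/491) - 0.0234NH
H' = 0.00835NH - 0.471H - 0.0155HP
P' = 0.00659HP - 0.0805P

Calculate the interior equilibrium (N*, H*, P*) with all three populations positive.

From dP/dt = 0: 0.00659H* = 0.0805, so H* = 12.2.
From dN/dt = 0: 0.369(1 - N*/491) = 0.0234·12.2, giving N* = 491·(1 - 0.775) = 111.
From dH/dt = 0: 0.00835·111 - 0.471 = 0.0155P*, so P* = 0.453/0.0155 = 29.2.

N* ≈ 111, H* ≈ 12.2, P* ≈ 29.2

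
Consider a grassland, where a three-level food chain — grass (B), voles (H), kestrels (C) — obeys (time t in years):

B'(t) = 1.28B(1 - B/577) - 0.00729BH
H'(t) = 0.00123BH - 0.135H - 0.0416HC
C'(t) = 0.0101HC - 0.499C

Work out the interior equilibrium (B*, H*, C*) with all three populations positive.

B* ≈ 415, H* ≈ 49.4, C* ≈ 9.01

From dC/dt = 0: 0.0101H* = 0.499, so H* = 49.4.
From dB/dt = 0: 1.28(1 - B*/577) = 0.00729·49.4, giving B* = 577·(1 - 0.281) = 415.
From dH/dt = 0: 0.00123·415 - 0.135 = 0.0416C*, so C* = 0.375/0.0416 = 9.01.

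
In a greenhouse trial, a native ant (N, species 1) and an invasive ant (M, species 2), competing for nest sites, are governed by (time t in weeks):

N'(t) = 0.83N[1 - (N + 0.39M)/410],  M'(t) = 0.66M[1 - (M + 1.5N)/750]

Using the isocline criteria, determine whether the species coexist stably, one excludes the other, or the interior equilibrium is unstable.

stable coexistence

Compare the nullcline intercepts: K1/α12 = 410/0.39 = 1050 > K2 = 750; K2/α21 = 750/1.5 = 500 > K1 = 410.
Since both inequalities hold, each species can invade when rare, so the interior equilibrium is stable.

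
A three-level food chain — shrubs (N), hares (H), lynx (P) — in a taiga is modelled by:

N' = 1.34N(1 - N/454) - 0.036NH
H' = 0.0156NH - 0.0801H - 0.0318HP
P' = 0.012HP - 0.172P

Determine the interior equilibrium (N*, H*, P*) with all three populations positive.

From dP/dt = 0: 0.012H* = 0.172, so H* = 14.3.
From dN/dt = 0: 1.34(1 - N*/454) = 0.036·14.3, giving N* = 454·(1 - 0.385) = 279.
From dH/dt = 0: 0.0156·279 - 0.0801 = 0.0318P*, so P* = 4.28/0.0318 = 134.

N* ≈ 279, H* ≈ 14.3, P* ≈ 134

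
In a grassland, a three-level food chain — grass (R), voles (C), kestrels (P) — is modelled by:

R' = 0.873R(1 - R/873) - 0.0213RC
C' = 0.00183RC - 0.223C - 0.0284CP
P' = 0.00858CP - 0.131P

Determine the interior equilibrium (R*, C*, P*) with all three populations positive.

From dP/dt = 0: 0.00858C* = 0.131, so C* = 15.3.
From dR/dt = 0: 0.873(1 - R*/873) = 0.0213·15.3, giving R* = 873·(1 - 0.373) = 548.
From dC/dt = 0: 0.00183·548 - 0.223 = 0.0284P*, so P* = 0.779/0.0284 = 27.4.

R* ≈ 548, C* ≈ 15.3, P* ≈ 27.4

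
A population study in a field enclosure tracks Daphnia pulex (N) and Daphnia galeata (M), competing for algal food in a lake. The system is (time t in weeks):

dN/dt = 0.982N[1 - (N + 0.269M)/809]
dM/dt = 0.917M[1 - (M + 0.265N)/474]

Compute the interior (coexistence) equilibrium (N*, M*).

N* ≈ 734, M* ≈ 280

Setting both brackets to zero gives the nullclines N + 0.269M = 809 and 0.265N + M = 474.
Substituting M = 474 - 0.265N into the first: N(1 - 0.269·0.265) = 809 - 0.269·474.
So N* = 681/0.929 = 734, and then M* = 474 - 0.265·734 = 280.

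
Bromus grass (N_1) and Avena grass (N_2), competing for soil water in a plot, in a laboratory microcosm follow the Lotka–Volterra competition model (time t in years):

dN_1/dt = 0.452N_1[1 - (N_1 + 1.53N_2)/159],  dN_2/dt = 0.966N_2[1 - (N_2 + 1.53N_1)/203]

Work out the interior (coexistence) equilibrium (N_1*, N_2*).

N_1* ≈ 113, N_2* ≈ 30

Setting both brackets to zero gives the nullclines N_1 + 1.53N_2 = 159 and 1.53N_1 + N_2 = 203.
Substituting N_2 = 203 - 1.53N_1 into the first: N_1(1 - 1.53·1.53) = 159 - 1.53·203.
So N_1* = -152/-1.34 = 113, and then N_2* = 203 - 1.53·113 = 30.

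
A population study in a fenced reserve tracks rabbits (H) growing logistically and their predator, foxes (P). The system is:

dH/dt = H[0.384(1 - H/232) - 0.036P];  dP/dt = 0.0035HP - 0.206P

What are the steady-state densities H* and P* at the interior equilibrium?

H* ≈ 58.9, P* ≈ 7.96

From dP/dt = 0 with P > 0: 0.0035H* = 0.206, so H* = 58.9.
Substitute into dH/dt = 0: 0.384(1 - 58.9/232) = 0.036P*.
The bracket is 0.746, giving P* = 0.287/0.036 = 7.96.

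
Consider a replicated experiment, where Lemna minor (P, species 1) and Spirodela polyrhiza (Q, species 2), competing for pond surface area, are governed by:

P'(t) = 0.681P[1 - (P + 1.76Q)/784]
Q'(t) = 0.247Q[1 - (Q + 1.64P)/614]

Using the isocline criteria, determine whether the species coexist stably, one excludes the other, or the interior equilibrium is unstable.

Compare the nullcline intercepts: K1/α12 = 784/1.76 = 445 < K2 = 614; K2/α21 = 614/1.64 = 374 < K1 = 784.
Since both are reversed, neither can invade when rare; the interior point is a saddle.

unstable coexistence (outcome depends on initial conditions)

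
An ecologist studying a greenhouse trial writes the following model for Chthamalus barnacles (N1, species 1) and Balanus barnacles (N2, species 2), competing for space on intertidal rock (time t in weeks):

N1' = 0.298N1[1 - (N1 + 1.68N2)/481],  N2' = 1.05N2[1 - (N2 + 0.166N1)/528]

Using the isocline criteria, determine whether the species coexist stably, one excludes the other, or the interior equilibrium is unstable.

species 2 excludes species 1

Compare the nullcline intercepts: K1/α12 = 481/1.68 = 286 < K2 = 528; K2/α21 = 528/0.166 = 3180 > K1 = 481.
Since the inequalities point opposite ways, species 2 can invade but species 1 cannot.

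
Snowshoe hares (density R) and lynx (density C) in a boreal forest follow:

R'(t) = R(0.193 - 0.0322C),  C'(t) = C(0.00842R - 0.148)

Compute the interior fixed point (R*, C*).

Set dC/dt = 0 with C > 0: 0.00842R - 0.148 = 0, so R* = 0.148/0.00842 = 17.6.
Set dR/dt = 0 with R > 0: 0.193 - 0.0322C = 0, so C* = 0.193/0.0322 = 5.99.

R* ≈ 17.6, C* ≈ 5.99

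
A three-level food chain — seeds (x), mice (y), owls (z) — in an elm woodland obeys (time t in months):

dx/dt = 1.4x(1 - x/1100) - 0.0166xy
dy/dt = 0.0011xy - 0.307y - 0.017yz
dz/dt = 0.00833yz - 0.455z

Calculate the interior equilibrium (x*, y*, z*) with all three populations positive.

x* ≈ 388, y* ≈ 54.6, z* ≈ 7.02

From dz/dt = 0: 0.00833y* = 0.455, so y* = 54.6.
From dx/dt = 0: 1.4(1 - x*/1100) = 0.0166·54.6, giving x* = 1100·(1 - 0.648) = 388.
From dy/dt = 0: 0.0011·388 - 0.307 = 0.017z*, so z* = 0.119/0.017 = 7.02.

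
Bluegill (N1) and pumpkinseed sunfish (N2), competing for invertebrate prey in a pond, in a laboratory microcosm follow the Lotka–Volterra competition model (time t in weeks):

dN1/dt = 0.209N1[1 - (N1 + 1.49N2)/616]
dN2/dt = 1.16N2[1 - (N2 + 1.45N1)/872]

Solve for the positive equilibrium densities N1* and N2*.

Setting both brackets to zero gives the nullclines N1 + 1.49N2 = 616 and 1.45N1 + N2 = 872.
Substituting N2 = 872 - 1.45N1 into the first: N1(1 - 1.49·1.45) = 616 - 1.49·872.
So N1* = -683/-1.16 = 589, and then N2* = 872 - 1.45·589 = 18.3.

N1* ≈ 589, N2* ≈ 18.3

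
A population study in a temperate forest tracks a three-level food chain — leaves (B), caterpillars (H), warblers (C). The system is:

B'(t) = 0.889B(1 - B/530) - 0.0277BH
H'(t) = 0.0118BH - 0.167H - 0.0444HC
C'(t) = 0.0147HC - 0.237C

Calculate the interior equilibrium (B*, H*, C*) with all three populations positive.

B* ≈ 264, H* ≈ 16.1, C* ≈ 66.3

From dC/dt = 0: 0.0147H* = 0.237, so H* = 16.1.
From dB/dt = 0: 0.889(1 - B*/530) = 0.0277·16.1, giving B* = 530·(1 - 0.502) = 264.
From dH/dt = 0: 0.0118·264 - 0.167 = 0.0444C*, so C* = 2.95/0.0444 = 66.3.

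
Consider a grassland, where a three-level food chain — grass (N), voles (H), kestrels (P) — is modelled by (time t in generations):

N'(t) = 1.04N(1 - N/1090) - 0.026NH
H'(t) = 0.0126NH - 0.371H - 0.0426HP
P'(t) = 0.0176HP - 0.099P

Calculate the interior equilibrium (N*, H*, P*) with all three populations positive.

From dP/dt = 0: 0.0176H* = 0.099, so H* = 5.62.
From dN/dt = 0: 1.04(1 - N*/1090) = 0.026·5.62, giving N* = 1090·(1 - 0.141) = 937.
From dH/dt = 0: 0.0126·937 - 0.371 = 0.0426P*, so P* = 11.4/0.0426 = 268.

N* ≈ 937, H* ≈ 5.62, P* ≈ 268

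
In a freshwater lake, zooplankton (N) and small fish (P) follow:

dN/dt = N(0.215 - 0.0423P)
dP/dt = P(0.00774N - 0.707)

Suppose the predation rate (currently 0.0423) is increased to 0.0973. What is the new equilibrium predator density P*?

At the interior fixed point, setting dN/dt = 0 with N > 0 fixes P* = (prey growth rate)/(NP coefficient) — independent of the other coefficients.
With the change, P* = 0.215/0.0973 = 2.21; it falls from 5.08.

P* ≈ 2.21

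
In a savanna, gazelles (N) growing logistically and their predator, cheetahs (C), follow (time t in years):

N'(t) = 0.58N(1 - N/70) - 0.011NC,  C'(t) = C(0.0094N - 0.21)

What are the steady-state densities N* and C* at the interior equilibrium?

From dC/dt = 0 with C > 0: 0.0094N* = 0.21, so N* = 22.3.
Substitute into dN/dt = 0: 0.58(1 - 22.3/70) = 0.011C*.
The bracket is 0.681, giving C* = 0.395/0.011 = 35.9.

N* ≈ 22.3, C* ≈ 35.9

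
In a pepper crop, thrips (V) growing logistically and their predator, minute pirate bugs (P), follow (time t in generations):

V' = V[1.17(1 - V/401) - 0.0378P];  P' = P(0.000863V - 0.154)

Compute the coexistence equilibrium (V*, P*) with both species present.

V* ≈ 178, P* ≈ 17.2

From dP/dt = 0 with P > 0: 0.000863V* = 0.154, so V* = 178.
Substitute into dV/dt = 0: 1.17(1 - 178/401) = 0.0378P*.
The bracket is 0.555, giving P* = 0.649/0.0378 = 17.2.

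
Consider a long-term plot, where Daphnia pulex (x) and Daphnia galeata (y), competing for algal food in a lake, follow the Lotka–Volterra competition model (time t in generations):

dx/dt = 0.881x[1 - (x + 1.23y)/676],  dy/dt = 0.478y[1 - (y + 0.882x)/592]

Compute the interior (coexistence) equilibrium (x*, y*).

Setting both brackets to zero gives the nullclines x + 1.23y = 676 and 0.882x + y = 592.
Substituting y = 592 - 0.882x into the first: x(1 - 1.23·0.882) = 676 - 1.23·592.
So x* = -52.2/-0.0849 = 615, and then y* = 592 - 0.882·615 = 49.9.

x* ≈ 615, y* ≈ 49.9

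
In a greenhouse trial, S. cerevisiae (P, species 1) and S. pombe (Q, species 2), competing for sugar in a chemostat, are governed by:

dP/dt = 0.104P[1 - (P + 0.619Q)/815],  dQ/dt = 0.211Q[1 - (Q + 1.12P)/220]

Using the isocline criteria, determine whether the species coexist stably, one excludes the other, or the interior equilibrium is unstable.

species 1 excludes species 2

Compare the nullcline intercepts: K1/α12 = 815/0.619 = 1320 > K2 = 220; K2/α21 = 220/1.12 = 196 < K1 = 815.
Since the inequalities point opposite ways, species 1 can invade but species 2 cannot.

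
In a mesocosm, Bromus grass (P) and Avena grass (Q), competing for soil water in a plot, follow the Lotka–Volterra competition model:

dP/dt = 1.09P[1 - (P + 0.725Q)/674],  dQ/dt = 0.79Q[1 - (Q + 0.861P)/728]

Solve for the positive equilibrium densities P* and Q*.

Setting both brackets to zero gives the nullclines P + 0.725Q = 674 and 0.861P + Q = 728.
Substituting Q = 728 - 0.861P into the first: P(1 - 0.725·0.861) = 674 - 0.725·728.
So P* = 146/0.376 = 389, and then Q* = 728 - 0.861·389 = 393.

P* ≈ 389, Q* ≈ 393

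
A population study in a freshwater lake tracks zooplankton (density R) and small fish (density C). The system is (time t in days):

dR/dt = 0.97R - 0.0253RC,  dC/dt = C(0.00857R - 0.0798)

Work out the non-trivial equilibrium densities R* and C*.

R* ≈ 9.31, C* ≈ 38.3

Set dC/dt = 0 with C > 0: 0.00857R - 0.0798 = 0, so R* = 0.0798/0.00857 = 9.31.
Set dR/dt = 0 with R > 0: 0.97 - 0.0253C = 0, so C* = 0.97/0.0253 = 38.3.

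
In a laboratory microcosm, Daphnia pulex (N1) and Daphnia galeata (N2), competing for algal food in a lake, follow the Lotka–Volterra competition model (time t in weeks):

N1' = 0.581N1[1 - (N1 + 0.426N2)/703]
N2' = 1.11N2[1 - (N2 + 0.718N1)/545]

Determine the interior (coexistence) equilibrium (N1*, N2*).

Setting both brackets to zero gives the nullclines N1 + 0.426N2 = 703 and 0.718N1 + N2 = 545.
Substituting N2 = 545 - 0.718N1 into the first: N1(1 - 0.426·0.718) = 703 - 0.426·545.
So N1* = 471/0.694 = 678, and then N2* = 545 - 0.718·678 = 58.

N1* ≈ 678, N2* ≈ 58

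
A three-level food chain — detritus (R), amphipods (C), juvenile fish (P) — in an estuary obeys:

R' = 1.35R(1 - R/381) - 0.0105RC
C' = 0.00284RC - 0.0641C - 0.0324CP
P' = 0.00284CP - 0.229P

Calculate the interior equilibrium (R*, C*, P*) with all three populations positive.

R* ≈ 142, C* ≈ 80.6, P* ≈ 10.5

From dP/dt = 0: 0.00284C* = 0.229, so C* = 80.6.
From dR/dt = 0: 1.35(1 - R*/381) = 0.0105·80.6, giving R* = 381·(1 - 0.627) = 142.
From dC/dt = 0: 0.00284·142 - 0.0641 = 0.0324P*, so P* = 0.339/0.0324 = 10.5.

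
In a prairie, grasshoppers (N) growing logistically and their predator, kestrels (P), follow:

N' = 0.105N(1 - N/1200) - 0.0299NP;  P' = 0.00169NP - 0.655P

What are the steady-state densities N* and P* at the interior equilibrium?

N* ≈ 388, P* ≈ 2.38

From dP/dt = 0 with P > 0: 0.00169N* = 0.655, so N* = 388.
Substitute into dN/dt = 0: 0.105(1 - 388/1200) = 0.0299P*.
The bracket is 0.677, giving P* = 0.0711/0.0299 = 2.38.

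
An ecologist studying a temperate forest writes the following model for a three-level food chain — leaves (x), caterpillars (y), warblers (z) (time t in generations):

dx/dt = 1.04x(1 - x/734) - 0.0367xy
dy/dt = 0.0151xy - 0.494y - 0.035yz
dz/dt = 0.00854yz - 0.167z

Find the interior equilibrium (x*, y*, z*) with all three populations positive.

From dz/dt = 0: 0.00854y* = 0.167, so y* = 19.6.
From dx/dt = 0: 1.04(1 - x*/734) = 0.0367·19.6, giving x* = 734·(1 - 0.69) = 227.
From dy/dt = 0: 0.0151·227 - 0.494 = 0.035z*, so z* = 2.94/0.035 = 84.

x* ≈ 227, y* ≈ 19.6, z* ≈ 84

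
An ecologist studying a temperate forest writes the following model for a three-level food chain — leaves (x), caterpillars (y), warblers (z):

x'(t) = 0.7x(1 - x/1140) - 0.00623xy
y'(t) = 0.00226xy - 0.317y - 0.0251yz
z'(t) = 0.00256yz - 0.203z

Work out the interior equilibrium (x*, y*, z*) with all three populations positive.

From dz/dt = 0: 0.00256y* = 0.203, so y* = 79.3.
From dx/dt = 0: 0.7(1 - x*/1140) = 0.00623·79.3, giving x* = 1140·(1 - 0.706) = 335.
From dy/dt = 0: 0.00226·335 - 0.317 = 0.0251z*, so z* = 0.441/0.0251 = 17.6.

x* ≈ 335, y* ≈ 79.3, z* ≈ 17.6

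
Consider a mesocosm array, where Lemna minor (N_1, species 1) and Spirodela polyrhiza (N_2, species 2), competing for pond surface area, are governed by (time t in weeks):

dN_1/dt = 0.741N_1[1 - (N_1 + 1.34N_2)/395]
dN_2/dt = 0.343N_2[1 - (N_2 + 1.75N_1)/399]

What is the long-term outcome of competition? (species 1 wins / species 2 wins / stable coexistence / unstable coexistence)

unstable coexistence (outcome depends on initial conditions)

Compare the nullcline intercepts: K1/α12 = 395/1.34 = 295 < K2 = 399; K2/α21 = 399/1.75 = 228 < K1 = 395.
Since both are reversed, neither can invade when rare; the interior point is a saddle.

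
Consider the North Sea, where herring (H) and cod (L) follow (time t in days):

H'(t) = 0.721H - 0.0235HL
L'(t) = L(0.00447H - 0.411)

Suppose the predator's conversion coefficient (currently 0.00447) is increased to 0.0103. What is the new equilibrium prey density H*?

H* ≈ 39.9

At the interior fixed point, setting dL/dt = 0 with L > 0 fixes H* = (predator death rate)/(HL coefficient) — independent of the other coefficients.
With the change, H* = 0.411/0.0103 = 39.9; it falls from 91.9.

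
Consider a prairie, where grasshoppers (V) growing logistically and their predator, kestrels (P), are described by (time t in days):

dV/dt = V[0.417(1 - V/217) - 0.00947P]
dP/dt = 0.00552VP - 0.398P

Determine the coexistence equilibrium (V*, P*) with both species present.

V* ≈ 72.1, P* ≈ 29.4

From dP/dt = 0 with P > 0: 0.00552V* = 0.398, so V* = 72.1.
Substitute into dV/dt = 0: 0.417(1 - 72.1/217) = 0.00947P*.
The bracket is 0.668, giving P* = 0.278/0.00947 = 29.4.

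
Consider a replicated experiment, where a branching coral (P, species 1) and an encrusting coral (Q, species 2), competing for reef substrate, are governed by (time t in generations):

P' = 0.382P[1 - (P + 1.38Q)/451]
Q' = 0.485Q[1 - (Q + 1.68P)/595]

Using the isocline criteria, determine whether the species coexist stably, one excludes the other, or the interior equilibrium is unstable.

Compare the nullcline intercepts: K1/α12 = 451/1.38 = 327 < K2 = 595; K2/α21 = 595/1.68 = 354 < K1 = 451.
Since both are reversed, neither can invade when rare; the interior point is a saddle.

unstable coexistence (outcome depends on initial conditions)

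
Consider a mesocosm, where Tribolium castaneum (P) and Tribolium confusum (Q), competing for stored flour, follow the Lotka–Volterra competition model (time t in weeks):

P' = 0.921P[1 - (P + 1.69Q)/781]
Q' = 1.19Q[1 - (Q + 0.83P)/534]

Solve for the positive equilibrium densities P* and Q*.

Setting both brackets to zero gives the nullclines P + 1.69Q = 781 and 0.83P + Q = 534.
Substituting Q = 534 - 0.83P into the first: P(1 - 1.69·0.83) = 781 - 1.69·534.
So P* = -121/-0.403 = 302, and then Q* = 534 - 0.83·302 = 284.

P* ≈ 302, Q* ≈ 284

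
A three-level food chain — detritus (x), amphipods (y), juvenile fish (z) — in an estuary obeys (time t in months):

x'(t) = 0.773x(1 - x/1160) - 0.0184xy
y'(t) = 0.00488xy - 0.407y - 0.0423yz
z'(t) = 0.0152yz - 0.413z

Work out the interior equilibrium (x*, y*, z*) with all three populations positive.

From dz/dt = 0: 0.0152y* = 0.413, so y* = 27.2.
From dx/dt = 0: 0.773(1 - x*/1160) = 0.0184·27.2, giving x* = 1160·(1 - 0.647) = 410.
From dy/dt = 0: 0.00488·410 - 0.407 = 0.0423z*, so z* = 1.59/0.0423 = 37.7.

x* ≈ 410, y* ≈ 27.2, z* ≈ 37.7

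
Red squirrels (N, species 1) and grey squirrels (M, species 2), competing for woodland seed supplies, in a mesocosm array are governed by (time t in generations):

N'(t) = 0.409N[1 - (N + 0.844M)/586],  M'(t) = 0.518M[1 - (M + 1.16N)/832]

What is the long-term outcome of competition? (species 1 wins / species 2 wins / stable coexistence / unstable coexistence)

Compare the nullcline intercepts: K1/α12 = 586/0.844 = 694 < K2 = 832; K2/α21 = 832/1.16 = 717 > K1 = 586.
Since the inequalities point opposite ways, species 2 can invade but species 1 cannot.

species 2 excludes species 1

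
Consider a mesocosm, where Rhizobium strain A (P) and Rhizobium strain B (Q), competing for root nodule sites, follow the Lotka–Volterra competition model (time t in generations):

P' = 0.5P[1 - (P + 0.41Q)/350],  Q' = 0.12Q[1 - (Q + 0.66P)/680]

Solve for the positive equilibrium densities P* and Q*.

Setting both brackets to zero gives the nullclines P + 0.41Q = 350 and 0.66P + Q = 680.
Substituting Q = 680 - 0.66P into the first: P(1 - 0.41·0.66) = 350 - 0.41·680.
So P* = 71.2/0.729 = 97.6, and then Q* = 680 - 0.66·97.6 = 616.

P* ≈ 97.6, Q* ≈ 616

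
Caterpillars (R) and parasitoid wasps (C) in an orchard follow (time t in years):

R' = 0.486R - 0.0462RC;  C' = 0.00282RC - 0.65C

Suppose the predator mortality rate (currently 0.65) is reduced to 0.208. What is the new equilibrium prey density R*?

R* ≈ 73.8

At the interior fixed point, setting dC/dt = 0 with C > 0 fixes R* = (predator death rate)/(RC coefficient) — independent of the other coefficients.
With the change, R* = 0.208/0.00282 = 73.8; it falls from 230.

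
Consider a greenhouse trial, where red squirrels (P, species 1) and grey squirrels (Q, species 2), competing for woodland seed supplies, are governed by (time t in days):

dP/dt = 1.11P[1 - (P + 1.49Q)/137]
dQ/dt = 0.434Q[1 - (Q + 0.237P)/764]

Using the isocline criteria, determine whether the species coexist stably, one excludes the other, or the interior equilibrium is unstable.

species 2 excludes species 1

Compare the nullcline intercepts: K1/α12 = 137/1.49 = 91.9 < K2 = 764; K2/α21 = 764/0.237 = 3220 > K1 = 137.
Since the inequalities point opposite ways, species 2 can invade but species 1 cannot.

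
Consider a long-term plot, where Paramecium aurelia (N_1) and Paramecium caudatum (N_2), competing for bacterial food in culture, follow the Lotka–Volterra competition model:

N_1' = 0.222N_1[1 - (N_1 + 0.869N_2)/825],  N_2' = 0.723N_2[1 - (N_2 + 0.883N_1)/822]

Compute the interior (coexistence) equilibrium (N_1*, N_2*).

N_1* ≈ 476, N_2* ≈ 402

Setting both brackets to zero gives the nullclines N_1 + 0.869N_2 = 825 and 0.883N_1 + N_2 = 822.
Substituting N_2 = 822 - 0.883N_1 into the first: N_1(1 - 0.869·0.883) = 825 - 0.869·822.
So N_1* = 111/0.233 = 476, and then N_2* = 822 - 0.883·476 = 402.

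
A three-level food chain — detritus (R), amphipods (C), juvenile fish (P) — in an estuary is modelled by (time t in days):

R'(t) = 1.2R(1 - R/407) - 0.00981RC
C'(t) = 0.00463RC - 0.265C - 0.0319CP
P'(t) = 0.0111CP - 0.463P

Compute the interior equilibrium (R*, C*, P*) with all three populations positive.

R* ≈ 268, C* ≈ 41.7, P* ≈ 30.6

From dP/dt = 0: 0.0111C* = 0.463, so C* = 41.7.
From dR/dt = 0: 1.2(1 - R*/407) = 0.00981·41.7, giving R* = 407·(1 - 0.341) = 268.
From dC/dt = 0: 0.00463·268 - 0.265 = 0.0319P*, so P* = 0.977/0.0319 = 30.6.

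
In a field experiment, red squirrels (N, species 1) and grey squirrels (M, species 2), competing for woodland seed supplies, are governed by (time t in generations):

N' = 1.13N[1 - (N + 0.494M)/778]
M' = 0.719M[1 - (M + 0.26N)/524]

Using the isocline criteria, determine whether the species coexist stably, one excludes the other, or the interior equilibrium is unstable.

Compare the nullcline intercepts: K1/α12 = 778/0.494 = 1570 > K2 = 524; K2/α21 = 524/0.26 = 2020 > K1 = 778.
Since both inequalities hold, each species can invade when rare, so the interior equilibrium is stable.

stable coexistence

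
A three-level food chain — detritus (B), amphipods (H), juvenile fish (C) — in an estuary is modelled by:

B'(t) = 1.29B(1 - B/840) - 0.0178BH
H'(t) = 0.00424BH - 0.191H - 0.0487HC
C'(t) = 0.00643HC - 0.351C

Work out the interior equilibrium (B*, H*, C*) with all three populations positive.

From dC/dt = 0: 0.00643H* = 0.351, so H* = 54.6.
From dB/dt = 0: 1.29(1 - B*/840) = 0.0178·54.6, giving B* = 840·(1 - 0.753) = 207.
From dH/dt = 0: 0.00424·207 - 0.191 = 0.0487C*, so C* = 0.688/0.0487 = 14.1.

B* ≈ 207, H* ≈ 54.6, C* ≈ 14.1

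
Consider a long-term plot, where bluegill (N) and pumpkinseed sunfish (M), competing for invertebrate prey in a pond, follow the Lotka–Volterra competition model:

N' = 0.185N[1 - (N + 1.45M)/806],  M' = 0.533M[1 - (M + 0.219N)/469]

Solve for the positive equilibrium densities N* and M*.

N* ≈ 185, M* ≈ 429

Setting both brackets to zero gives the nullclines N + 1.45M = 806 and 0.219N + M = 469.
Substituting M = 469 - 0.219N into the first: N(1 - 1.45·0.219) = 806 - 1.45·469.
So N* = 126/0.682 = 185, and then M* = 469 - 0.219·185 = 429.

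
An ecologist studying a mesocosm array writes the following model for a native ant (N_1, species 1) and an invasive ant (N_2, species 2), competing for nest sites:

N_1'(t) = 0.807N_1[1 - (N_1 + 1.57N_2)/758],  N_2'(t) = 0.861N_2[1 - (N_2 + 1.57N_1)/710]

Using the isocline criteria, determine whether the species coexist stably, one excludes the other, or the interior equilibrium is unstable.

Compare the nullcline intercepts: K1/α12 = 758/1.57 = 483 < K2 = 710; K2/α21 = 710/1.57 = 452 < K1 = 758.
Since both are reversed, neither can invade when rare; the interior point is a saddle.

unstable coexistence (outcome depends on initial conditions)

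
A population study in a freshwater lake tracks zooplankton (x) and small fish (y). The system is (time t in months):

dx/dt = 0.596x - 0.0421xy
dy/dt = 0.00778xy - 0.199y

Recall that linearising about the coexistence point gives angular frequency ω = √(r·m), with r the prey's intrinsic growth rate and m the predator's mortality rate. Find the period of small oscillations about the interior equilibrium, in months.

Here r = 0.596 and m = 0.199, so r·m = 0.119.
ω = √0.119 = 0.344 per month, hence T = 2π/ω ≈ 18.2 months.

T ≈ 18.2 months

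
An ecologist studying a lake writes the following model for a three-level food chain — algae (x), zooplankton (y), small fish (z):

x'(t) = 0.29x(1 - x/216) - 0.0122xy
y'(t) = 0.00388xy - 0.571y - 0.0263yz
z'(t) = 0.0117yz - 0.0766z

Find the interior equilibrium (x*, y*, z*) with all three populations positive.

From dz/dt = 0: 0.0117y* = 0.0766, so y* = 6.55.
From dx/dt = 0: 0.29(1 - x*/216) = 0.0122·6.55, giving x* = 216·(1 - 0.275) = 157.
From dy/dt = 0: 0.00388·157 - 0.571 = 0.0263z*, so z* = 0.0363/0.0263 = 1.38.

x* ≈ 157, y* ≈ 6.55, z* ≈ 1.38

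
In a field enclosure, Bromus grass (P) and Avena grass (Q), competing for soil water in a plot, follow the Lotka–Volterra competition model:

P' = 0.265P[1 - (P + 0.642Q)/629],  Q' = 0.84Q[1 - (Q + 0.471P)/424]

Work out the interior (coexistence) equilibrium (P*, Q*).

P* ≈ 511, Q* ≈ 183

Setting both brackets to zero gives the nullclines P + 0.642Q = 629 and 0.471P + Q = 424.
Substituting Q = 424 - 0.471P into the first: P(1 - 0.642·0.471) = 629 - 0.642·424.
So P* = 357/0.698 = 511, and then Q* = 424 - 0.471·511 = 183.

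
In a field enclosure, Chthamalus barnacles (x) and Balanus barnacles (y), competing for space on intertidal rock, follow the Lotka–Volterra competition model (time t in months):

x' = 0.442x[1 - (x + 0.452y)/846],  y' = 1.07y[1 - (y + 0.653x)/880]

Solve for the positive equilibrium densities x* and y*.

x* ≈ 636, y* ≈ 465

Setting both brackets to zero gives the nullclines x + 0.452y = 846 and 0.653x + y = 880.
Substituting y = 880 - 0.653x into the first: x(1 - 0.452·0.653) = 846 - 0.452·880.
So x* = 448/0.705 = 636, and then y* = 880 - 0.653·636 = 465.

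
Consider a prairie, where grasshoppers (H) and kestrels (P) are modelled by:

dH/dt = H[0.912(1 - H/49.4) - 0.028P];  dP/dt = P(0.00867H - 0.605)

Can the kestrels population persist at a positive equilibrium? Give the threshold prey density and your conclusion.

The predator equation gives dP/dt > 0 only when H > 0.605/0.00867 = 69.8.
Without the predator, H → K = 49.4. Since 49.4 < 69.8, the predator cannot invade.

Threshold H = 69.8; K < 69.8, so no, the predator goes extinct.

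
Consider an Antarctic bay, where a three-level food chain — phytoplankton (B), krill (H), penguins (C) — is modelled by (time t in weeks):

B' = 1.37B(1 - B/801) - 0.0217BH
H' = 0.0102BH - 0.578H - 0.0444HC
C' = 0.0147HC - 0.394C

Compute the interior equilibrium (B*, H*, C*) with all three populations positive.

From dC/dt = 0: 0.0147H* = 0.394, so H* = 26.8.
From dB/dt = 0: 1.37(1 - B*/801) = 0.0217·26.8, giving B* = 801·(1 - 0.425) = 461.
From dH/dt = 0: 0.0102·461 - 0.578 = 0.0444C*, so C* = 4.12/0.0444 = 92.9.

B* ≈ 461, H* ≈ 26.8, C* ≈ 92.9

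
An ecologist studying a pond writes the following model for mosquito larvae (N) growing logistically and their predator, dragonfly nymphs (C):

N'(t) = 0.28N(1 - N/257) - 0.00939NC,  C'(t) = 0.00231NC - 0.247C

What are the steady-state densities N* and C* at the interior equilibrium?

N* ≈ 107, C* ≈ 17.4

From dC/dt = 0 with C > 0: 0.00231N* = 0.247, so N* = 107.
Substitute into dN/dt = 0: 0.28(1 - 107/257) = 0.00939C*.
The bracket is 0.584, giving C* = 0.164/0.00939 = 17.4.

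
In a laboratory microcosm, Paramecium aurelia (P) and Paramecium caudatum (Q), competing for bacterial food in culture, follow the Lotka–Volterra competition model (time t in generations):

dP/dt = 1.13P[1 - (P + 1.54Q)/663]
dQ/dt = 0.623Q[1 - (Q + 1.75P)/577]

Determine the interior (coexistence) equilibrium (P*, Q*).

P* ≈ 133, Q* ≈ 344

Setting both brackets to zero gives the nullclines P + 1.54Q = 663 and 1.75P + Q = 577.
Substituting Q = 577 - 1.75P into the first: P(1 - 1.54·1.75) = 663 - 1.54·577.
So P* = -226/-1.7 = 133, and then Q* = 577 - 1.75·133 = 344.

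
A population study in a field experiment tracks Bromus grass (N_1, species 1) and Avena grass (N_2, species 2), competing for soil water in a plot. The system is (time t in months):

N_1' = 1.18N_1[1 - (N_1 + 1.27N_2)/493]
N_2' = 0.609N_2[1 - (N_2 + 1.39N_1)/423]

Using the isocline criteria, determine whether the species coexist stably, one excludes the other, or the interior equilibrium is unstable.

unstable coexistence (outcome depends on initial conditions)

Compare the nullcline intercepts: K1/α12 = 493/1.27 = 388 < K2 = 423; K2/α21 = 423/1.39 = 304 < K1 = 493.
Since both are reversed, neither can invade when rare; the interior point is a saddle.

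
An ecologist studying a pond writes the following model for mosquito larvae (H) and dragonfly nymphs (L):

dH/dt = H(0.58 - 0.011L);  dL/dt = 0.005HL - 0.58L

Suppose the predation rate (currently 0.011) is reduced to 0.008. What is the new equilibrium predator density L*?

L* ≈ 72.5

At the interior fixed point, setting dH/dt = 0 with H > 0 fixes L* = (prey growth rate)/(HL coefficient) — independent of the other coefficients.
With the change, L* = 0.58/0.008 = 72.5; it rises from 52.7.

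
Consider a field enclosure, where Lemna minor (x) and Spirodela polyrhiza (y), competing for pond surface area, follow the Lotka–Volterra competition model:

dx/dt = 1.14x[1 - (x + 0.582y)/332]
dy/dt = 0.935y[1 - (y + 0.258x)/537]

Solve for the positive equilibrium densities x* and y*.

Setting both brackets to zero gives the nullclines x + 0.582y = 332 and 0.258x + y = 537.
Substituting y = 537 - 0.258x into the first: x(1 - 0.582·0.258) = 332 - 0.582·537.
So x* = 19.5/0.85 = 22.9, and then y* = 537 - 0.258·22.9 = 531.

x* ≈ 22.9, y* ≈ 531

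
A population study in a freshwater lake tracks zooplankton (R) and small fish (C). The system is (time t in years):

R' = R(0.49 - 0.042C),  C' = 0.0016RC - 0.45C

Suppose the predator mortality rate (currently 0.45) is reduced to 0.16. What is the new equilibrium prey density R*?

At the interior fixed point, setting dC/dt = 0 with C > 0 fixes R* = (predator death rate)/(RC coefficient) — independent of the other coefficients.
With the change, R* = 0.16/0.0016 = 100; it falls from 281.

R* ≈ 100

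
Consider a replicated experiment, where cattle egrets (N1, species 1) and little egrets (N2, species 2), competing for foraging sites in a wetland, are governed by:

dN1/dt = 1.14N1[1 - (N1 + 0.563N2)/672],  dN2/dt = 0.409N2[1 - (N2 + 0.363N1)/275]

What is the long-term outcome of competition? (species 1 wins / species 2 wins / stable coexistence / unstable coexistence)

stable coexistence

Compare the nullcline intercepts: K1/α12 = 672/0.563 = 1190 > K2 = 275; K2/α21 = 275/0.363 = 758 > K1 = 672.
Since both inequalities hold, each species can invade when rare, so the interior equilibrium is stable.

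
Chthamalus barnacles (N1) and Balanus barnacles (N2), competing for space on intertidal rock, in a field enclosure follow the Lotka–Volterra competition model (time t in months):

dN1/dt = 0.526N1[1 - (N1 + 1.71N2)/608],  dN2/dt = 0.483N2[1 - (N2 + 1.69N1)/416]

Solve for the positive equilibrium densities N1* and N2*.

Setting both brackets to zero gives the nullclines N1 + 1.71N2 = 608 and 1.69N1 + N2 = 416.
Substituting N2 = 416 - 1.69N1 into the first: N1(1 - 1.71·1.69) = 608 - 1.71·416.
So N1* = -103/-1.89 = 54.7, and then N2* = 416 - 1.69·54.7 = 324.

N1* ≈ 54.7, N2* ≈ 324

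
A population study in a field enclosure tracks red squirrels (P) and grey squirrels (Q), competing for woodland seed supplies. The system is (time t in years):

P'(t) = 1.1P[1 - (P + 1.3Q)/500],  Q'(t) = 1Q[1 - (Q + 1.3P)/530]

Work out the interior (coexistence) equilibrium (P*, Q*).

P* ≈ 274, Q* ≈ 174

Setting both brackets to zero gives the nullclines P + 1.3Q = 500 and 1.3P + Q = 530.
Substituting Q = 530 - 1.3P into the first: P(1 - 1.3·1.3) = 500 - 1.3·530.
So P* = -189/-0.69 = 274, and then Q* = 530 - 1.3·274 = 174.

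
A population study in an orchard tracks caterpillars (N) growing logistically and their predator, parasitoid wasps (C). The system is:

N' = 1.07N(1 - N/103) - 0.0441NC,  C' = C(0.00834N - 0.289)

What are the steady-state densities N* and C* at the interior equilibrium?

From dC/dt = 0 with C > 0: 0.00834N* = 0.289, so N* = 34.7.
Substitute into dN/dt = 0: 1.07(1 - 34.7/103) = 0.0441C*.
The bracket is 0.664, giving C* = 0.71/0.0441 = 16.1.

N* ≈ 34.7, C* ≈ 16.1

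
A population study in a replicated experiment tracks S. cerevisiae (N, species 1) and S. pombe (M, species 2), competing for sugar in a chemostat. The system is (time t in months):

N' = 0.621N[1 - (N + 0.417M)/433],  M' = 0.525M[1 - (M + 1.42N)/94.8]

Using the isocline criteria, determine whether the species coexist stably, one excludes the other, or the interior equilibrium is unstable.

Compare the nullcline intercepts: K1/α12 = 433/0.417 = 1040 > K2 = 94.8; K2/α21 = 94.8/1.42 = 66.8 < K1 = 433.
Since the inequalities point opposite ways, species 1 can invade but species 2 cannot.

species 1 excludes species 2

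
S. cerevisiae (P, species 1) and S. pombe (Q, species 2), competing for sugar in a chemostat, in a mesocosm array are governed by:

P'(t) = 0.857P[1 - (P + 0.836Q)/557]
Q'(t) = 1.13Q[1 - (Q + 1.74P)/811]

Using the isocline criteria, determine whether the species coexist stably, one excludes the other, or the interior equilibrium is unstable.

Compare the nullcline intercepts: K1/α12 = 557/0.836 = 666 < K2 = 811; K2/α21 = 811/1.74 = 466 < K1 = 557.
Since both are reversed, neither can invade when rare; the interior point is a saddle.

unstable coexistence (outcome depends on initial conditions)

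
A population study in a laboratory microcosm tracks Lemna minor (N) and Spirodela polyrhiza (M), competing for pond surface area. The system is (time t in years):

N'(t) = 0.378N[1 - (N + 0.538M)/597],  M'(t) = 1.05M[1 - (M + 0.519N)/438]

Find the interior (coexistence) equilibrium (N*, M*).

Setting both brackets to zero gives the nullclines N + 0.538M = 597 and 0.519N + M = 438.
Substituting M = 438 - 0.519N into the first: N(1 - 0.538·0.519) = 597 - 0.538·438.
So N* = 361/0.721 = 501, and then M* = 438 - 0.519·501 = 178.

N* ≈ 501, M* ≈ 178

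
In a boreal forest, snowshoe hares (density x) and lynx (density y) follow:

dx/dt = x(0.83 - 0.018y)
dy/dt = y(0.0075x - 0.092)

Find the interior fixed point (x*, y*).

Set dy/dt = 0 with y > 0: 0.0075x - 0.092 = 0, so x* = 0.092/0.0075 = 12.3.
Set dx/dt = 0 with x > 0: 0.83 - 0.018y = 0, so y* = 0.83/0.018 = 46.1.

x* ≈ 12.3, y* ≈ 46.1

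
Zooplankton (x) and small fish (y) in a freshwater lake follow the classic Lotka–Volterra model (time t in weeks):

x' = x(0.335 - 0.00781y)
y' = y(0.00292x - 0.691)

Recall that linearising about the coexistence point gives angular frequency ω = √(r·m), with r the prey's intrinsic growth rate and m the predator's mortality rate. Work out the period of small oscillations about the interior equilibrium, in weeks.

T ≈ 13.1 weeks

Here r = 0.335 and m = 0.691, so r·m = 0.231.
ω = √0.231 = 0.481 per week, hence T = 2π/ω ≈ 13.1 weeks.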